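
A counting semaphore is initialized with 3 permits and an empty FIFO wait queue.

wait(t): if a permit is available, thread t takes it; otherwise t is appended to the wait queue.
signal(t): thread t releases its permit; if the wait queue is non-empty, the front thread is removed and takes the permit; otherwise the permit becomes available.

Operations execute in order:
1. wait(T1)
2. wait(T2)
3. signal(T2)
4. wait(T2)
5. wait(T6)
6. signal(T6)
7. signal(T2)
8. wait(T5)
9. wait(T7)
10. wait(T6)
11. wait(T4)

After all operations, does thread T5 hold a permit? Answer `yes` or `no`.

Step 1: wait(T1) -> count=2 queue=[] holders={T1}
Step 2: wait(T2) -> count=1 queue=[] holders={T1,T2}
Step 3: signal(T2) -> count=2 queue=[] holders={T1}
Step 4: wait(T2) -> count=1 queue=[] holders={T1,T2}
Step 5: wait(T6) -> count=0 queue=[] holders={T1,T2,T6}
Step 6: signal(T6) -> count=1 queue=[] holders={T1,T2}
Step 7: signal(T2) -> count=2 queue=[] holders={T1}
Step 8: wait(T5) -> count=1 queue=[] holders={T1,T5}
Step 9: wait(T7) -> count=0 queue=[] holders={T1,T5,T7}
Step 10: wait(T6) -> count=0 queue=[T6] holders={T1,T5,T7}
Step 11: wait(T4) -> count=0 queue=[T6,T4] holders={T1,T5,T7}
Final holders: {T1,T5,T7} -> T5 in holders

Answer: yes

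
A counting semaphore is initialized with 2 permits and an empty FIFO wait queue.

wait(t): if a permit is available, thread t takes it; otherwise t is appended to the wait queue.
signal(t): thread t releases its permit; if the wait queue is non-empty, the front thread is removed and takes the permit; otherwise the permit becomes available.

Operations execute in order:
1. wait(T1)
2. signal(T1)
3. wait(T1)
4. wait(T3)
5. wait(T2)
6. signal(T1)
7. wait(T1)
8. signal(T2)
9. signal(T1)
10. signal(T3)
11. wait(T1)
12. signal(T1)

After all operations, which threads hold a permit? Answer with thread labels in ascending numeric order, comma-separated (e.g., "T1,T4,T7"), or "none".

Answer: none

Derivation:
Step 1: wait(T1) -> count=1 queue=[] holders={T1}
Step 2: signal(T1) -> count=2 queue=[] holders={none}
Step 3: wait(T1) -> count=1 queue=[] holders={T1}
Step 4: wait(T3) -> count=0 queue=[] holders={T1,T3}
Step 5: wait(T2) -> count=0 queue=[T2] holders={T1,T3}
Step 6: signal(T1) -> count=0 queue=[] holders={T2,T3}
Step 7: wait(T1) -> count=0 queue=[T1] holders={T2,T3}
Step 8: signal(T2) -> count=0 queue=[] holders={T1,T3}
Step 9: signal(T1) -> count=1 queue=[] holders={T3}
Step 10: signal(T3) -> count=2 queue=[] holders={none}
Step 11: wait(T1) -> count=1 queue=[] holders={T1}
Step 12: signal(T1) -> count=2 queue=[] holders={none}
Final holders: none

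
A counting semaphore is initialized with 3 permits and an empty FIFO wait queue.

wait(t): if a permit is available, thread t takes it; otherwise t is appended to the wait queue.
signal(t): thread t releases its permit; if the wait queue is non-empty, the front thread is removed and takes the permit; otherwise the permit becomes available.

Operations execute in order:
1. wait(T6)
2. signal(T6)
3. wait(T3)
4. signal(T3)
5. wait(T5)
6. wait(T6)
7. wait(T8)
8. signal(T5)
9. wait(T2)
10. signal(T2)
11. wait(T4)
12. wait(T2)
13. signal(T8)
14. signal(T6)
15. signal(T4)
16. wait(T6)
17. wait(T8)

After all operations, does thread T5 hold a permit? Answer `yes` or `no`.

Step 1: wait(T6) -> count=2 queue=[] holders={T6}
Step 2: signal(T6) -> count=3 queue=[] holders={none}
Step 3: wait(T3) -> count=2 queue=[] holders={T3}
Step 4: signal(T3) -> count=3 queue=[] holders={none}
Step 5: wait(T5) -> count=2 queue=[] holders={T5}
Step 6: wait(T6) -> count=1 queue=[] holders={T5,T6}
Step 7: wait(T8) -> count=0 queue=[] holders={T5,T6,T8}
Step 8: signal(T5) -> count=1 queue=[] holders={T6,T8}
Step 9: wait(T2) -> count=0 queue=[] holders={T2,T6,T8}
Step 10: signal(T2) -> count=1 queue=[] holders={T6,T8}
Step 11: wait(T4) -> count=0 queue=[] holders={T4,T6,T8}
Step 12: wait(T2) -> count=0 queue=[T2] holders={T4,T6,T8}
Step 13: signal(T8) -> count=0 queue=[] holders={T2,T4,T6}
Step 14: signal(T6) -> count=1 queue=[] holders={T2,T4}
Step 15: signal(T4) -> count=2 queue=[] holders={T2}
Step 16: wait(T6) -> count=1 queue=[] holders={T2,T6}
Step 17: wait(T8) -> count=0 queue=[] holders={T2,T6,T8}
Final holders: {T2,T6,T8} -> T5 not in holders

Answer: no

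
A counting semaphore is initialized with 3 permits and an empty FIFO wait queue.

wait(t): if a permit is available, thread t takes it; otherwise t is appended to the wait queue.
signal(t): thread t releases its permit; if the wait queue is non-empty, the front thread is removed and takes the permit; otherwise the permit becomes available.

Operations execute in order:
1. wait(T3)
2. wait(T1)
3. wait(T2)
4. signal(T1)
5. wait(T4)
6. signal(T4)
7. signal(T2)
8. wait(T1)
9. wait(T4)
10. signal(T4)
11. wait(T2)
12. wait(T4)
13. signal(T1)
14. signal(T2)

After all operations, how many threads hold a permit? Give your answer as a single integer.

Step 1: wait(T3) -> count=2 queue=[] holders={T3}
Step 2: wait(T1) -> count=1 queue=[] holders={T1,T3}
Step 3: wait(T2) -> count=0 queue=[] holders={T1,T2,T3}
Step 4: signal(T1) -> count=1 queue=[] holders={T2,T3}
Step 5: wait(T4) -> count=0 queue=[] holders={T2,T3,T4}
Step 6: signal(T4) -> count=1 queue=[] holders={T2,T3}
Step 7: signal(T2) -> count=2 queue=[] holders={T3}
Step 8: wait(T1) -> count=1 queue=[] holders={T1,T3}
Step 9: wait(T4) -> count=0 queue=[] holders={T1,T3,T4}
Step 10: signal(T4) -> count=1 queue=[] holders={T1,T3}
Step 11: wait(T2) -> count=0 queue=[] holders={T1,T2,T3}
Step 12: wait(T4) -> count=0 queue=[T4] holders={T1,T2,T3}
Step 13: signal(T1) -> count=0 queue=[] holders={T2,T3,T4}
Step 14: signal(T2) -> count=1 queue=[] holders={T3,T4}
Final holders: {T3,T4} -> 2 thread(s)

Answer: 2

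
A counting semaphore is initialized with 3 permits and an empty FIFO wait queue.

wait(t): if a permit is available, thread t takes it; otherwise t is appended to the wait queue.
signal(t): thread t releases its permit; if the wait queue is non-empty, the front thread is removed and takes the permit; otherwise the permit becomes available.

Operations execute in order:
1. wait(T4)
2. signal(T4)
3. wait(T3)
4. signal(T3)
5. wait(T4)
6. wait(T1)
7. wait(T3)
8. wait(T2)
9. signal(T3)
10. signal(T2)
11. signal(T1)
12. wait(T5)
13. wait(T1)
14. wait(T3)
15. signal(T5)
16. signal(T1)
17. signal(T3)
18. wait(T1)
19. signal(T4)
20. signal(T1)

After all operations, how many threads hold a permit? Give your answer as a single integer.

Answer: 0

Derivation:
Step 1: wait(T4) -> count=2 queue=[] holders={T4}
Step 2: signal(T4) -> count=3 queue=[] holders={none}
Step 3: wait(T3) -> count=2 queue=[] holders={T3}
Step 4: signal(T3) -> count=3 queue=[] holders={none}
Step 5: wait(T4) -> count=2 queue=[] holders={T4}
Step 6: wait(T1) -> count=1 queue=[] holders={T1,T4}
Step 7: wait(T3) -> count=0 queue=[] holders={T1,T3,T4}
Step 8: wait(T2) -> count=0 queue=[T2] holders={T1,T3,T4}
Step 9: signal(T3) -> count=0 queue=[] holders={T1,T2,T4}
Step 10: signal(T2) -> count=1 queue=[] holders={T1,T4}
Step 11: signal(T1) -> count=2 queue=[] holders={T4}
Step 12: wait(T5) -> count=1 queue=[] holders={T4,T5}
Step 13: wait(T1) -> count=0 queue=[] holders={T1,T4,T5}
Step 14: wait(T3) -> count=0 queue=[T3] holders={T1,T4,T5}
Step 15: signal(T5) -> count=0 queue=[] holders={T1,T3,T4}
Step 16: signal(T1) -> count=1 queue=[] holders={T3,T4}
Step 17: signal(T3) -> count=2 queue=[] holders={T4}
Step 18: wait(T1) -> count=1 queue=[] holders={T1,T4}
Step 19: signal(T4) -> count=2 queue=[] holders={T1}
Step 20: signal(T1) -> count=3 queue=[] holders={none}
Final holders: {none} -> 0 thread(s)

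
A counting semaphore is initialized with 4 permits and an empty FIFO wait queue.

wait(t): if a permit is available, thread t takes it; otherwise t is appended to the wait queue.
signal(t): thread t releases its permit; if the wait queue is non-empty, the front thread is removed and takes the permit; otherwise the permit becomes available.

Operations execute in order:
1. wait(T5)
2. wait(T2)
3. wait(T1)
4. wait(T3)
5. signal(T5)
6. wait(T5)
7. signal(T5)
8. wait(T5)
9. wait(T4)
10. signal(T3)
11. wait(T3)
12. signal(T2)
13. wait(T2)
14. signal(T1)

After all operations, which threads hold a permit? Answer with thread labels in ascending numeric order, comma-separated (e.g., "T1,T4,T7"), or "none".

Step 1: wait(T5) -> count=3 queue=[] holders={T5}
Step 2: wait(T2) -> count=2 queue=[] holders={T2,T5}
Step 3: wait(T1) -> count=1 queue=[] holders={T1,T2,T5}
Step 4: wait(T3) -> count=0 queue=[] holders={T1,T2,T3,T5}
Step 5: signal(T5) -> count=1 queue=[] holders={T1,T2,T3}
Step 6: wait(T5) -> count=0 queue=[] holders={T1,T2,T3,T5}
Step 7: signal(T5) -> count=1 queue=[] holders={T1,T2,T3}
Step 8: wait(T5) -> count=0 queue=[] holders={T1,T2,T3,T5}
Step 9: wait(T4) -> count=0 queue=[T4] holders={T1,T2,T3,T5}
Step 10: signal(T3) -> count=0 queue=[] holders={T1,T2,T4,T5}
Step 11: wait(T3) -> count=0 queue=[T3] holders={T1,T2,T4,T5}
Step 12: signal(T2) -> count=0 queue=[] holders={T1,T3,T4,T5}
Step 13: wait(T2) -> count=0 queue=[T2] holders={T1,T3,T4,T5}
Step 14: signal(T1) -> count=0 queue=[] holders={T2,T3,T4,T5}
Final holders: T2,T3,T4,T5

Answer: T2,T3,T4,T5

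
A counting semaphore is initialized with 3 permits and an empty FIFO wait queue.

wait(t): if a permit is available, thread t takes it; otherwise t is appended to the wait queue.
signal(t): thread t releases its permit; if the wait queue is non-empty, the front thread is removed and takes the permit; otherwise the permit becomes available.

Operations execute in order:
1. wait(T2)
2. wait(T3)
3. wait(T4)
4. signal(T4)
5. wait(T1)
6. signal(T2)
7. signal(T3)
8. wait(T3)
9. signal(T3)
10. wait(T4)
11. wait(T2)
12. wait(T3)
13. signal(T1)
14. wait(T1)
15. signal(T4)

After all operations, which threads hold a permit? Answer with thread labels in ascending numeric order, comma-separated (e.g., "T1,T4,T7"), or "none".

Answer: T1,T2,T3

Derivation:
Step 1: wait(T2) -> count=2 queue=[] holders={T2}
Step 2: wait(T3) -> count=1 queue=[] holders={T2,T3}
Step 3: wait(T4) -> count=0 queue=[] holders={T2,T3,T4}
Step 4: signal(T4) -> count=1 queue=[] holders={T2,T3}
Step 5: wait(T1) -> count=0 queue=[] holders={T1,T2,T3}
Step 6: signal(T2) -> count=1 queue=[] holders={T1,T3}
Step 7: signal(T3) -> count=2 queue=[] holders={T1}
Step 8: wait(T3) -> count=1 queue=[] holders={T1,T3}
Step 9: signal(T3) -> count=2 queue=[] holders={T1}
Step 10: wait(T4) -> count=1 queue=[] holders={T1,T4}
Step 11: wait(T2) -> count=0 queue=[] holders={T1,T2,T4}
Step 12: wait(T3) -> count=0 queue=[T3] holders={T1,T2,T4}
Step 13: signal(T1) -> count=0 queue=[] holders={T2,T3,T4}
Step 14: wait(T1) -> count=0 queue=[T1] holders={T2,T3,T4}
Step 15: signal(T4) -> count=0 queue=[] holders={T1,T2,T3}
Final holders: T1,T2,T3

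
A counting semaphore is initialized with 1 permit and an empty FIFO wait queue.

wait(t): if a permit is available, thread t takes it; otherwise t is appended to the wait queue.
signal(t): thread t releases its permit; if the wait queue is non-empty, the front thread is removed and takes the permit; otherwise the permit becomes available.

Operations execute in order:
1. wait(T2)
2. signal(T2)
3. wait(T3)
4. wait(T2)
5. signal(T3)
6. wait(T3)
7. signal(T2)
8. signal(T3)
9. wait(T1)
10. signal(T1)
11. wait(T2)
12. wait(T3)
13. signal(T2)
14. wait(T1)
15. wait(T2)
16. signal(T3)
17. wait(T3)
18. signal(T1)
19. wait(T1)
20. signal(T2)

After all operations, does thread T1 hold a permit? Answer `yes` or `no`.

Step 1: wait(T2) -> count=0 queue=[] holders={T2}
Step 2: signal(T2) -> count=1 queue=[] holders={none}
Step 3: wait(T3) -> count=0 queue=[] holders={T3}
Step 4: wait(T2) -> count=0 queue=[T2] holders={T3}
Step 5: signal(T3) -> count=0 queue=[] holders={T2}
Step 6: wait(T3) -> count=0 queue=[T3] holders={T2}
Step 7: signal(T2) -> count=0 queue=[] holders={T3}
Step 8: signal(T3) -> count=1 queue=[] holders={none}
Step 9: wait(T1) -> count=0 queue=[] holders={T1}
Step 10: signal(T1) -> count=1 queue=[] holders={none}
Step 11: wait(T2) -> count=0 queue=[] holders={T2}
Step 12: wait(T3) -> count=0 queue=[T3] holders={T2}
Step 13: signal(T2) -> count=0 queue=[] holders={T3}
Step 14: wait(T1) -> count=0 queue=[T1] holders={T3}
Step 15: wait(T2) -> count=0 queue=[T1,T2] holders={T3}
Step 16: signal(T3) -> count=0 queue=[T2] holders={T1}
Step 17: wait(T3) -> count=0 queue=[T2,T3] holders={T1}
Step 18: signal(T1) -> count=0 queue=[T3] holders={T2}
Step 19: wait(T1) -> count=0 queue=[T3,T1] holders={T2}
Step 20: signal(T2) -> count=0 queue=[T1] holders={T3}
Final holders: {T3} -> T1 not in holders

Answer: no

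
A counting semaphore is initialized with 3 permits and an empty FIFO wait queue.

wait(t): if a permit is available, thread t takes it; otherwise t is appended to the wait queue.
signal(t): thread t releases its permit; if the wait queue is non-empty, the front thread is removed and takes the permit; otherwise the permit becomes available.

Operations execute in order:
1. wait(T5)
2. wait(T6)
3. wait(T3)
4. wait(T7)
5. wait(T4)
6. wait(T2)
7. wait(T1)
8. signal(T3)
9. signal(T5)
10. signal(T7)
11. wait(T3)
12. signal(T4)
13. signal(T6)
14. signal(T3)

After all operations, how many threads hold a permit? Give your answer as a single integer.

Step 1: wait(T5) -> count=2 queue=[] holders={T5}
Step 2: wait(T6) -> count=1 queue=[] holders={T5,T6}
Step 3: wait(T3) -> count=0 queue=[] holders={T3,T5,T6}
Step 4: wait(T7) -> count=0 queue=[T7] holders={T3,T5,T6}
Step 5: wait(T4) -> count=0 queue=[T7,T4] holders={T3,T5,T6}
Step 6: wait(T2) -> count=0 queue=[T7,T4,T2] holders={T3,T5,T6}
Step 7: wait(T1) -> count=0 queue=[T7,T4,T2,T1] holders={T3,T5,T6}
Step 8: signal(T3) -> count=0 queue=[T4,T2,T1] holders={T5,T6,T7}
Step 9: signal(T5) -> count=0 queue=[T2,T1] holders={T4,T6,T7}
Step 10: signal(T7) -> count=0 queue=[T1] holders={T2,T4,T6}
Step 11: wait(T3) -> count=0 queue=[T1,T3] holders={T2,T4,T6}
Step 12: signal(T4) -> count=0 queue=[T3] holders={T1,T2,T6}
Step 13: signal(T6) -> count=0 queue=[] holders={T1,T2,T3}
Step 14: signal(T3) -> count=1 queue=[] holders={T1,T2}
Final holders: {T1,T2} -> 2 thread(s)

Answer: 2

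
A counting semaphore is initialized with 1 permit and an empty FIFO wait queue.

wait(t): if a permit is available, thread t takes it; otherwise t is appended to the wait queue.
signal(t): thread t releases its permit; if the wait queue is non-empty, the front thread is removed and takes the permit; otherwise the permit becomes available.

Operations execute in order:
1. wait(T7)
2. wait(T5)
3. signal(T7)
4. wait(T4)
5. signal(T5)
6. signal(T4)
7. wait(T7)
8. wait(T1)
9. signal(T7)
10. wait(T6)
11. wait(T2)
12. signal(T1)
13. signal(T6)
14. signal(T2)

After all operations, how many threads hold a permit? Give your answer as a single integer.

Answer: 0

Derivation:
Step 1: wait(T7) -> count=0 queue=[] holders={T7}
Step 2: wait(T5) -> count=0 queue=[T5] holders={T7}
Step 3: signal(T7) -> count=0 queue=[] holders={T5}
Step 4: wait(T4) -> count=0 queue=[T4] holders={T5}
Step 5: signal(T5) -> count=0 queue=[] holders={T4}
Step 6: signal(T4) -> count=1 queue=[] holders={none}
Step 7: wait(T7) -> count=0 queue=[] holders={T7}
Step 8: wait(T1) -> count=0 queue=[T1] holders={T7}
Step 9: signal(T7) -> count=0 queue=[] holders={T1}
Step 10: wait(T6) -> count=0 queue=[T6] holders={T1}
Step 11: wait(T2) -> count=0 queue=[T6,T2] holders={T1}
Step 12: signal(T1) -> count=0 queue=[T2] holders={T6}
Step 13: signal(T6) -> count=0 queue=[] holders={T2}
Step 14: signal(T2) -> count=1 queue=[] holders={none}
Final holders: {none} -> 0 thread(s)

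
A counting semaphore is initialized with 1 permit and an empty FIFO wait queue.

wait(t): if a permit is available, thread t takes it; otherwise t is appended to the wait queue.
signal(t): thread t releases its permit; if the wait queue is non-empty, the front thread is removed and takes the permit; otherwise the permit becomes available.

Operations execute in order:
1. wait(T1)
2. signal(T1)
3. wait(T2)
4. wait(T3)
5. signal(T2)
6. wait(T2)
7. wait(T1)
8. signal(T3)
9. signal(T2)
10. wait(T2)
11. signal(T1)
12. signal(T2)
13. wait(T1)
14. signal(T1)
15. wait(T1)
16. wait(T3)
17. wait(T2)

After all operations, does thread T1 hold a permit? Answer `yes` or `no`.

Step 1: wait(T1) -> count=0 queue=[] holders={T1}
Step 2: signal(T1) -> count=1 queue=[] holders={none}
Step 3: wait(T2) -> count=0 queue=[] holders={T2}
Step 4: wait(T3) -> count=0 queue=[T3] holders={T2}
Step 5: signal(T2) -> count=0 queue=[] holders={T3}
Step 6: wait(T2) -> count=0 queue=[T2] holders={T3}
Step 7: wait(T1) -> count=0 queue=[T2,T1] holders={T3}
Step 8: signal(T3) -> count=0 queue=[T1] holders={T2}
Step 9: signal(T2) -> count=0 queue=[] holders={T1}
Step 10: wait(T2) -> count=0 queue=[T2] holders={T1}
Step 11: signal(T1) -> count=0 queue=[] holders={T2}
Step 12: signal(T2) -> count=1 queue=[] holders={none}
Step 13: wait(T1) -> count=0 queue=[] holders={T1}
Step 14: signal(T1) -> count=1 queue=[] holders={none}
Step 15: wait(T1) -> count=0 queue=[] holders={T1}
Step 16: wait(T3) -> count=0 queue=[T3] holders={T1}
Step 17: wait(T2) -> count=0 queue=[T3,T2] holders={T1}
Final holders: {T1} -> T1 in holders

Answer: yes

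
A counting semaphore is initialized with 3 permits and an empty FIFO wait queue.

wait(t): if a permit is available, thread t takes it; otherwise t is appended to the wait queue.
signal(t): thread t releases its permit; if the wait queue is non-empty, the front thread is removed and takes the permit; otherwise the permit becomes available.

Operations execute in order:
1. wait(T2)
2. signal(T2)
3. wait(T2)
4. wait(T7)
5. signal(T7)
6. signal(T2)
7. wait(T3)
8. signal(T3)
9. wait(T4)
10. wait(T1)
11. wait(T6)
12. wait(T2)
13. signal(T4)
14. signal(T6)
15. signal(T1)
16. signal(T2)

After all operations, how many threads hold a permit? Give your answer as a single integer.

Step 1: wait(T2) -> count=2 queue=[] holders={T2}
Step 2: signal(T2) -> count=3 queue=[] holders={none}
Step 3: wait(T2) -> count=2 queue=[] holders={T2}
Step 4: wait(T7) -> count=1 queue=[] holders={T2,T7}
Step 5: signal(T7) -> count=2 queue=[] holders={T2}
Step 6: signal(T2) -> count=3 queue=[] holders={none}
Step 7: wait(T3) -> count=2 queue=[] holders={T3}
Step 8: signal(T3) -> count=3 queue=[] holders={none}
Step 9: wait(T4) -> count=2 queue=[] holders={T4}
Step 10: wait(T1) -> count=1 queue=[] holders={T1,T4}
Step 11: wait(T6) -> count=0 queue=[] holders={T1,T4,T6}
Step 12: wait(T2) -> count=0 queue=[T2] holders={T1,T4,T6}
Step 13: signal(T4) -> count=0 queue=[] holders={T1,T2,T6}
Step 14: signal(T6) -> count=1 queue=[] holders={T1,T2}
Step 15: signal(T1) -> count=2 queue=[] holders={T2}
Step 16: signal(T2) -> count=3 queue=[] holders={none}
Final holders: {none} -> 0 thread(s)

Answer: 0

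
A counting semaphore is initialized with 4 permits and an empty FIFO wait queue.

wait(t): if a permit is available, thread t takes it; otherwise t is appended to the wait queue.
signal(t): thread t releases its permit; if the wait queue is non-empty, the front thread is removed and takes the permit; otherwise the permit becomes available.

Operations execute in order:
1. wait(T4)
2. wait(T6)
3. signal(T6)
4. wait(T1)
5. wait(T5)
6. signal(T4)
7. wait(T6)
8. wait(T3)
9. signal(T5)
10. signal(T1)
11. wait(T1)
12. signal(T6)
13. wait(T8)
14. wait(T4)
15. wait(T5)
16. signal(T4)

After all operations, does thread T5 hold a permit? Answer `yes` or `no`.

Answer: yes

Derivation:
Step 1: wait(T4) -> count=3 queue=[] holders={T4}
Step 2: wait(T6) -> count=2 queue=[] holders={T4,T6}
Step 3: signal(T6) -> count=3 queue=[] holders={T4}
Step 4: wait(T1) -> count=2 queue=[] holders={T1,T4}
Step 5: wait(T5) -> count=1 queue=[] holders={T1,T4,T5}
Step 6: signal(T4) -> count=2 queue=[] holders={T1,T5}
Step 7: wait(T6) -> count=1 queue=[] holders={T1,T5,T6}
Step 8: wait(T3) -> count=0 queue=[] holders={T1,T3,T5,T6}
Step 9: signal(T5) -> count=1 queue=[] holders={T1,T3,T6}
Step 10: signal(T1) -> count=2 queue=[] holders={T3,T6}
Step 11: wait(T1) -> count=1 queue=[] holders={T1,T3,T6}
Step 12: signal(T6) -> count=2 queue=[] holders={T1,T3}
Step 13: wait(T8) -> count=1 queue=[] holders={T1,T3,T8}
Step 14: wait(T4) -> count=0 queue=[] holders={T1,T3,T4,T8}
Step 15: wait(T5) -> count=0 queue=[T5] holders={T1,T3,T4,T8}
Step 16: signal(T4) -> count=0 queue=[] holders={T1,T3,T5,T8}
Final holders: {T1,T3,T5,T8} -> T5 in holders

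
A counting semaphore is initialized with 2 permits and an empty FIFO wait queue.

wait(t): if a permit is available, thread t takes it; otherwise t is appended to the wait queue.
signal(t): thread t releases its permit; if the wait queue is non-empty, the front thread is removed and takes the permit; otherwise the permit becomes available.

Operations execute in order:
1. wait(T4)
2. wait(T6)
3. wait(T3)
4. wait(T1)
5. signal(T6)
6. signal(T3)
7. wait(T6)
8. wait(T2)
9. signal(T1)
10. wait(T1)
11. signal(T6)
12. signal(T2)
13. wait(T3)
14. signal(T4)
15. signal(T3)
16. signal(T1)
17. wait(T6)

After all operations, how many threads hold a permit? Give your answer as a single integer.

Answer: 1

Derivation:
Step 1: wait(T4) -> count=1 queue=[] holders={T4}
Step 2: wait(T6) -> count=0 queue=[] holders={T4,T6}
Step 3: wait(T3) -> count=0 queue=[T3] holders={T4,T6}
Step 4: wait(T1) -> count=0 queue=[T3,T1] holders={T4,T6}
Step 5: signal(T6) -> count=0 queue=[T1] holders={T3,T4}
Step 6: signal(T3) -> count=0 queue=[] holders={T1,T4}
Step 7: wait(T6) -> count=0 queue=[T6] holders={T1,T4}
Step 8: wait(T2) -> count=0 queue=[T6,T2] holders={T1,T4}
Step 9: signal(T1) -> count=0 queue=[T2] holders={T4,T6}
Step 10: wait(T1) -> count=0 queue=[T2,T1] holders={T4,T6}
Step 11: signal(T6) -> count=0 queue=[T1] holders={T2,T4}
Step 12: signal(T2) -> count=0 queue=[] holders={T1,T4}
Step 13: wait(T3) -> count=0 queue=[T3] holders={T1,T4}
Step 14: signal(T4) -> count=0 queue=[] holders={T1,T3}
Step 15: signal(T3) -> count=1 queue=[] holders={T1}
Step 16: signal(T1) -> count=2 queue=[] holders={none}
Step 17: wait(T6) -> count=1 queue=[] holders={T6}
Final holders: {T6} -> 1 thread(s)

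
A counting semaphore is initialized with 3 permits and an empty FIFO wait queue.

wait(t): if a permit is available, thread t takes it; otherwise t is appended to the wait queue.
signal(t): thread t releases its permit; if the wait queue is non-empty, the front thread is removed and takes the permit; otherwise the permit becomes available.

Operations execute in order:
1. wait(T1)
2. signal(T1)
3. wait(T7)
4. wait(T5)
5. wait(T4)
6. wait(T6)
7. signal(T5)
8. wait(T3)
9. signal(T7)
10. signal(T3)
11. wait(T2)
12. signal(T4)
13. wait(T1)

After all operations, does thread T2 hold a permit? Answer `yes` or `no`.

Step 1: wait(T1) -> count=2 queue=[] holders={T1}
Step 2: signal(T1) -> count=3 queue=[] holders={none}
Step 3: wait(T7) -> count=2 queue=[] holders={T7}
Step 4: wait(T5) -> count=1 queue=[] holders={T5,T7}
Step 5: wait(T4) -> count=0 queue=[] holders={T4,T5,T7}
Step 6: wait(T6) -> count=0 queue=[T6] holders={T4,T5,T7}
Step 7: signal(T5) -> count=0 queue=[] holders={T4,T6,T7}
Step 8: wait(T3) -> count=0 queue=[T3] holders={T4,T6,T7}
Step 9: signal(T7) -> count=0 queue=[] holders={T3,T4,T6}
Step 10: signal(T3) -> count=1 queue=[] holders={T4,T6}
Step 11: wait(T2) -> count=0 queue=[] holders={T2,T4,T6}
Step 12: signal(T4) -> count=1 queue=[] holders={T2,T6}
Step 13: wait(T1) -> count=0 queue=[] holders={T1,T2,T6}
Final holders: {T1,T2,T6} -> T2 in holders

Answer: yes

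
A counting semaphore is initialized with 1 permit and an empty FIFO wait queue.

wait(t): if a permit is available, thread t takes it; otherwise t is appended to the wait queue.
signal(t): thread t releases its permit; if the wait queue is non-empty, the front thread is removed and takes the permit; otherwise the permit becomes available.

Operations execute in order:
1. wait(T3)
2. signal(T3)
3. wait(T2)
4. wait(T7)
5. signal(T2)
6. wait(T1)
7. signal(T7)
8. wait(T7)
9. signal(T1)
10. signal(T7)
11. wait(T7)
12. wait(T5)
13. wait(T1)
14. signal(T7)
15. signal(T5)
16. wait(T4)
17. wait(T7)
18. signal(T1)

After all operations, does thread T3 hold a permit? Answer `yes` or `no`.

Answer: no

Derivation:
Step 1: wait(T3) -> count=0 queue=[] holders={T3}
Step 2: signal(T3) -> count=1 queue=[] holders={none}
Step 3: wait(T2) -> count=0 queue=[] holders={T2}
Step 4: wait(T7) -> count=0 queue=[T7] holders={T2}
Step 5: signal(T2) -> count=0 queue=[] holders={T7}
Step 6: wait(T1) -> count=0 queue=[T1] holders={T7}
Step 7: signal(T7) -> count=0 queue=[] holders={T1}
Step 8: wait(T7) -> count=0 queue=[T7] holders={T1}
Step 9: signal(T1) -> count=0 queue=[] holders={T7}
Step 10: signal(T7) -> count=1 queue=[] holders={none}
Step 11: wait(T7) -> count=0 queue=[] holders={T7}
Step 12: wait(T5) -> count=0 queue=[T5] holders={T7}
Step 13: wait(T1) -> count=0 queue=[T5,T1] holders={T7}
Step 14: signal(T7) -> count=0 queue=[T1] holders={T5}
Step 15: signal(T5) -> count=0 queue=[] holders={T1}
Step 16: wait(T4) -> count=0 queue=[T4] holders={T1}
Step 17: wait(T7) -> count=0 queue=[T4,T7] holders={T1}
Step 18: signal(T1) -> count=0 queue=[T7] holders={T4}
Final holders: {T4} -> T3 not in holders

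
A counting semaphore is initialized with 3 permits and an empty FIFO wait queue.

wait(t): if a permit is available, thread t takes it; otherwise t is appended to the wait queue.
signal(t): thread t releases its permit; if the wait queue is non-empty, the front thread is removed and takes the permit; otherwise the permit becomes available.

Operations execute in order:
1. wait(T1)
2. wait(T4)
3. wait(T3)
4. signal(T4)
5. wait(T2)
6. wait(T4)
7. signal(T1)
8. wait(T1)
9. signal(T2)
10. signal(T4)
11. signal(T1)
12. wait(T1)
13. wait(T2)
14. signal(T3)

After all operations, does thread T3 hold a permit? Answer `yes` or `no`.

Answer: no

Derivation:
Step 1: wait(T1) -> count=2 queue=[] holders={T1}
Step 2: wait(T4) -> count=1 queue=[] holders={T1,T4}
Step 3: wait(T3) -> count=0 queue=[] holders={T1,T3,T4}
Step 4: signal(T4) -> count=1 queue=[] holders={T1,T3}
Step 5: wait(T2) -> count=0 queue=[] holders={T1,T2,T3}
Step 6: wait(T4) -> count=0 queue=[T4] holders={T1,T2,T3}
Step 7: signal(T1) -> count=0 queue=[] holders={T2,T3,T4}
Step 8: wait(T1) -> count=0 queue=[T1] holders={T2,T3,T4}
Step 9: signal(T2) -> count=0 queue=[] holders={T1,T3,T4}
Step 10: signal(T4) -> count=1 queue=[] holders={T1,T3}
Step 11: signal(T1) -> count=2 queue=[] holders={T3}
Step 12: wait(T1) -> count=1 queue=[] holders={T1,T3}
Step 13: wait(T2) -> count=0 queue=[] holders={T1,T2,T3}
Step 14: signal(T3) -> count=1 queue=[] holders={T1,T2}
Final holders: {T1,T2} -> T3 not in holders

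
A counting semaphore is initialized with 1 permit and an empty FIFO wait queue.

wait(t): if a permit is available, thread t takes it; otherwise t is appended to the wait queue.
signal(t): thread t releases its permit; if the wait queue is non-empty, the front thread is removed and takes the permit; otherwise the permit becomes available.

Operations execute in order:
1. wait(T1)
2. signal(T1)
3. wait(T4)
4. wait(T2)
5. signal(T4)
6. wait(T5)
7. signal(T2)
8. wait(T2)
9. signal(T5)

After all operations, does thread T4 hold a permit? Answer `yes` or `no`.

Answer: no

Derivation:
Step 1: wait(T1) -> count=0 queue=[] holders={T1}
Step 2: signal(T1) -> count=1 queue=[] holders={none}
Step 3: wait(T4) -> count=0 queue=[] holders={T4}
Step 4: wait(T2) -> count=0 queue=[T2] holders={T4}
Step 5: signal(T4) -> count=0 queue=[] holders={T2}
Step 6: wait(T5) -> count=0 queue=[T5] holders={T2}
Step 7: signal(T2) -> count=0 queue=[] holders={T5}
Step 8: wait(T2) -> count=0 queue=[T2] holders={T5}
Step 9: signal(T5) -> count=0 queue=[] holders={T2}
Final holders: {T2} -> T4 not in holders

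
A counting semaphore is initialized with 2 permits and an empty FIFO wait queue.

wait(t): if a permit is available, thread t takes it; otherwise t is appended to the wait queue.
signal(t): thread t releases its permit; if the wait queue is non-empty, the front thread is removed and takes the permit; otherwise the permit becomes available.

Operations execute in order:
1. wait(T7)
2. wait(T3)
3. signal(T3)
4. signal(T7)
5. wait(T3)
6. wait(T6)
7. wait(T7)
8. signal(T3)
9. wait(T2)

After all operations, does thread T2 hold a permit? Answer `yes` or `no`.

Step 1: wait(T7) -> count=1 queue=[] holders={T7}
Step 2: wait(T3) -> count=0 queue=[] holders={T3,T7}
Step 3: signal(T3) -> count=1 queue=[] holders={T7}
Step 4: signal(T7) -> count=2 queue=[] holders={none}
Step 5: wait(T3) -> count=1 queue=[] holders={T3}
Step 6: wait(T6) -> count=0 queue=[] holders={T3,T6}
Step 7: wait(T7) -> count=0 queue=[T7] holders={T3,T6}
Step 8: signal(T3) -> count=0 queue=[] holders={T6,T7}
Step 9: wait(T2) -> count=0 queue=[T2] holders={T6,T7}
Final holders: {T6,T7} -> T2 not in holders

Answer: no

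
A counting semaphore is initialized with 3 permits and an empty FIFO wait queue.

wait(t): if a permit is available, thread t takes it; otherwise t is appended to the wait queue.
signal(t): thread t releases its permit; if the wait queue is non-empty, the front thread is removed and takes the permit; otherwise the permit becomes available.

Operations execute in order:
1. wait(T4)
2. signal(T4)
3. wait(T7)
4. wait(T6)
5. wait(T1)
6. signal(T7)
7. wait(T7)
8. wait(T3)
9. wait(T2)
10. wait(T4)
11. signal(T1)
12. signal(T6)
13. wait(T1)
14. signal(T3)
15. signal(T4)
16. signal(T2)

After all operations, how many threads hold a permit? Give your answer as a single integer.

Step 1: wait(T4) -> count=2 queue=[] holders={T4}
Step 2: signal(T4) -> count=3 queue=[] holders={none}
Step 3: wait(T7) -> count=2 queue=[] holders={T7}
Step 4: wait(T6) -> count=1 queue=[] holders={T6,T7}
Step 5: wait(T1) -> count=0 queue=[] holders={T1,T6,T7}
Step 6: signal(T7) -> count=1 queue=[] holders={T1,T6}
Step 7: wait(T7) -> count=0 queue=[] holders={T1,T6,T7}
Step 8: wait(T3) -> count=0 queue=[T3] holders={T1,T6,T7}
Step 9: wait(T2) -> count=0 queue=[T3,T2] holders={T1,T6,T7}
Step 10: wait(T4) -> count=0 queue=[T3,T2,T4] holders={T1,T6,T7}
Step 11: signal(T1) -> count=0 queue=[T2,T4] holders={T3,T6,T7}
Step 12: signal(T6) -> count=0 queue=[T4] holders={T2,T3,T7}
Step 13: wait(T1) -> count=0 queue=[T4,T1] holders={T2,T3,T7}
Step 14: signal(T3) -> count=0 queue=[T1] holders={T2,T4,T7}
Step 15: signal(T4) -> count=0 queue=[] holders={T1,T2,T7}
Step 16: signal(T2) -> count=1 queue=[] holders={T1,T7}
Final holders: {T1,T7} -> 2 thread(s)

Answer: 2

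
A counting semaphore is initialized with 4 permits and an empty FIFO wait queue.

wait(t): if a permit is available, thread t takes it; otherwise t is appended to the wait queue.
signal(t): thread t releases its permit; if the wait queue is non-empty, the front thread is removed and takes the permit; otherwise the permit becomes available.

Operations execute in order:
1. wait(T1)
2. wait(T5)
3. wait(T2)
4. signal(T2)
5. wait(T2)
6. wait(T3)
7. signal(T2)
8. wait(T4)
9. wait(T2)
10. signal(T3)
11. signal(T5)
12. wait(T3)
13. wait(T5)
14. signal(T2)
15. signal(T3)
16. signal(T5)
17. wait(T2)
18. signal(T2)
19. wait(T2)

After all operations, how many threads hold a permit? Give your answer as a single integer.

Answer: 3

Derivation:
Step 1: wait(T1) -> count=3 queue=[] holders={T1}
Step 2: wait(T5) -> count=2 queue=[] holders={T1,T5}
Step 3: wait(T2) -> count=1 queue=[] holders={T1,T2,T5}
Step 4: signal(T2) -> count=2 queue=[] holders={T1,T5}
Step 5: wait(T2) -> count=1 queue=[] holders={T1,T2,T5}
Step 6: wait(T3) -> count=0 queue=[] holders={T1,T2,T3,T5}
Step 7: signal(T2) -> count=1 queue=[] holders={T1,T3,T5}
Step 8: wait(T4) -> count=0 queue=[] holders={T1,T3,T4,T5}
Step 9: wait(T2) -> count=0 queue=[T2] holders={T1,T3,T4,T5}
Step 10: signal(T3) -> count=0 queue=[] holders={T1,T2,T4,T5}
Step 11: signal(T5) -> count=1 queue=[] holders={T1,T2,T4}
Step 12: wait(T3) -> count=0 queue=[] holders={T1,T2,T3,T4}
Step 13: wait(T5) -> count=0 queue=[T5] holders={T1,T2,T3,T4}
Step 14: signal(T2) -> count=0 queue=[] holders={T1,T3,T4,T5}
Step 15: signal(T3) -> count=1 queue=[] holders={T1,T4,T5}
Step 16: signal(T5) -> count=2 queue=[] holders={T1,T4}
Step 17: wait(T2) -> count=1 queue=[] holders={T1,T2,T4}
Step 18: signal(T2) -> count=2 queue=[] holders={T1,T4}
Step 19: wait(T2) -> count=1 queue=[] holders={T1,T2,T4}
Final holders: {T1,T2,T4} -> 3 thread(s)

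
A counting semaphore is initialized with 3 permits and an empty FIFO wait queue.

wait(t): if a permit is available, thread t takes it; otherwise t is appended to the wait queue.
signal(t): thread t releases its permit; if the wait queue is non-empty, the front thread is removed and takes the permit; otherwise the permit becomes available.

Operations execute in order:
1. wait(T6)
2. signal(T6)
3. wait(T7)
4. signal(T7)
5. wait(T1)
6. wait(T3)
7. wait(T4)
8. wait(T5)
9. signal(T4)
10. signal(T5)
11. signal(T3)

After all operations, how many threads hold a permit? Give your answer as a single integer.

Answer: 1

Derivation:
Step 1: wait(T6) -> count=2 queue=[] holders={T6}
Step 2: signal(T6) -> count=3 queue=[] holders={none}
Step 3: wait(T7) -> count=2 queue=[] holders={T7}
Step 4: signal(T7) -> count=3 queue=[] holders={none}
Step 5: wait(T1) -> count=2 queue=[] holders={T1}
Step 6: wait(T3) -> count=1 queue=[] holders={T1,T3}
Step 7: wait(T4) -> count=0 queue=[] holders={T1,T3,T4}
Step 8: wait(T5) -> count=0 queue=[T5] holders={T1,T3,T4}
Step 9: signal(T4) -> count=0 queue=[] holders={T1,T3,T5}
Step 10: signal(T5) -> count=1 queue=[] holders={T1,T3}
Step 11: signal(T3) -> count=2 queue=[] holders={T1}
Final holders: {T1} -> 1 thread(s)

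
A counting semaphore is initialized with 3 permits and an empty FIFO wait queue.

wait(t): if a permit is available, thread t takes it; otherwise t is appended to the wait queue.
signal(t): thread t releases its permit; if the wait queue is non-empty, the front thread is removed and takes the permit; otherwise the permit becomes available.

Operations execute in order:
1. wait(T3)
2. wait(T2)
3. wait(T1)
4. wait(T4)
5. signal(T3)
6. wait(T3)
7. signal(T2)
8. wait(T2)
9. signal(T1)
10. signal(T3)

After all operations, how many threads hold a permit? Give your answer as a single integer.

Step 1: wait(T3) -> count=2 queue=[] holders={T3}
Step 2: wait(T2) -> count=1 queue=[] holders={T2,T3}
Step 3: wait(T1) -> count=0 queue=[] holders={T1,T2,T3}
Step 4: wait(T4) -> count=0 queue=[T4] holders={T1,T2,T3}
Step 5: signal(T3) -> count=0 queue=[] holders={T1,T2,T4}
Step 6: wait(T3) -> count=0 queue=[T3] holders={T1,T2,T4}
Step 7: signal(T2) -> count=0 queue=[] holders={T1,T3,T4}
Step 8: wait(T2) -> count=0 queue=[T2] holders={T1,T3,T4}
Step 9: signal(T1) -> count=0 queue=[] holders={T2,T3,T4}
Step 10: signal(T3) -> count=1 queue=[] holders={T2,T4}
Final holders: {T2,T4} -> 2 thread(s)

Answer: 2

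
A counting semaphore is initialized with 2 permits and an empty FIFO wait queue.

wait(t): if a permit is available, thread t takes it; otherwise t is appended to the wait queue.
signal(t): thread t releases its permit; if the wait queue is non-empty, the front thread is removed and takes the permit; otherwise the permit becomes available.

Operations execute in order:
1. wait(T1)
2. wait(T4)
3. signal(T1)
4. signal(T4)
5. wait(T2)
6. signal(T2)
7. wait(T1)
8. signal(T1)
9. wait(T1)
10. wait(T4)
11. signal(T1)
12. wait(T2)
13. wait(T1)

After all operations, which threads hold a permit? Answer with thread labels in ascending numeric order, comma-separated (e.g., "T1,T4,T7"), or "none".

Step 1: wait(T1) -> count=1 queue=[] holders={T1}
Step 2: wait(T4) -> count=0 queue=[] holders={T1,T4}
Step 3: signal(T1) -> count=1 queue=[] holders={T4}
Step 4: signal(T4) -> count=2 queue=[] holders={none}
Step 5: wait(T2) -> count=1 queue=[] holders={T2}
Step 6: signal(T2) -> count=2 queue=[] holders={none}
Step 7: wait(T1) -> count=1 queue=[] holders={T1}
Step 8: signal(T1) -> count=2 queue=[] holders={none}
Step 9: wait(T1) -> count=1 queue=[] holders={T1}
Step 10: wait(T4) -> count=0 queue=[] holders={T1,T4}
Step 11: signal(T1) -> count=1 queue=[] holders={T4}
Step 12: wait(T2) -> count=0 queue=[] holders={T2,T4}
Step 13: wait(T1) -> count=0 queue=[T1] holders={T2,T4}
Final holders: T2,T4

Answer: T2,T4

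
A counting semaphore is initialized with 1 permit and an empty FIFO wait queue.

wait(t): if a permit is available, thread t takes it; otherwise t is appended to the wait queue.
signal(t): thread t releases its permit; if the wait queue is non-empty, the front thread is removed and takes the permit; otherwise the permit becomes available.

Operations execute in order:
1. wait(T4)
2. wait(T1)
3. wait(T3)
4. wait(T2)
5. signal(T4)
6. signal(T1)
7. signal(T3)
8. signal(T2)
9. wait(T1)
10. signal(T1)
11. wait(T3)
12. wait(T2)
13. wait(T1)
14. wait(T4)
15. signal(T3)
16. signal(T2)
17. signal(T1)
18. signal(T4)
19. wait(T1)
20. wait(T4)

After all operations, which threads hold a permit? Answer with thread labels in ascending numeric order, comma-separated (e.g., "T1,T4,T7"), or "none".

Answer: T1

Derivation:
Step 1: wait(T4) -> count=0 queue=[] holders={T4}
Step 2: wait(T1) -> count=0 queue=[T1] holders={T4}
Step 3: wait(T3) -> count=0 queue=[T1,T3] holders={T4}
Step 4: wait(T2) -> count=0 queue=[T1,T3,T2] holders={T4}
Step 5: signal(T4) -> count=0 queue=[T3,T2] holders={T1}
Step 6: signal(T1) -> count=0 queue=[T2] holders={T3}
Step 7: signal(T3) -> count=0 queue=[] holders={T2}
Step 8: signal(T2) -> count=1 queue=[] holders={none}
Step 9: wait(T1) -> count=0 queue=[] holders={T1}
Step 10: signal(T1) -> count=1 queue=[] holders={none}
Step 11: wait(T3) -> count=0 queue=[] holders={T3}
Step 12: wait(T2) -> count=0 queue=[T2] holders={T3}
Step 13: wait(T1) -> count=0 queue=[T2,T1] holders={T3}
Step 14: wait(T4) -> count=0 queue=[T2,T1,T4] holders={T3}
Step 15: signal(T3) -> count=0 queue=[T1,T4] holders={T2}
Step 16: signal(T2) -> count=0 queue=[T4] holders={T1}
Step 17: signal(T1) -> count=0 queue=[] holders={T4}
Step 18: signal(T4) -> count=1 queue=[] holders={none}
Step 19: wait(T1) -> count=0 queue=[] holders={T1}
Step 20: wait(T4) -> count=0 queue=[T4] holders={T1}
Final holders: T1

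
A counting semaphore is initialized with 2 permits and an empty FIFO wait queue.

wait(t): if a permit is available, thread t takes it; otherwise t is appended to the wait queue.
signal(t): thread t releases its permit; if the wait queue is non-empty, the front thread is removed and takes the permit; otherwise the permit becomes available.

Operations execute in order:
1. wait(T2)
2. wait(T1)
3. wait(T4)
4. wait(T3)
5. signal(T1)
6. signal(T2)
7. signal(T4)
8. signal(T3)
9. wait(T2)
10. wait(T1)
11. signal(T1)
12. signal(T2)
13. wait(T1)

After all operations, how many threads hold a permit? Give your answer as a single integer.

Answer: 1

Derivation:
Step 1: wait(T2) -> count=1 queue=[] holders={T2}
Step 2: wait(T1) -> count=0 queue=[] holders={T1,T2}
Step 3: wait(T4) -> count=0 queue=[T4] holders={T1,T2}
Step 4: wait(T3) -> count=0 queue=[T4,T3] holders={T1,T2}
Step 5: signal(T1) -> count=0 queue=[T3] holders={T2,T4}
Step 6: signal(T2) -> count=0 queue=[] holders={T3,T4}
Step 7: signal(T4) -> count=1 queue=[] holders={T3}
Step 8: signal(T3) -> count=2 queue=[] holders={none}
Step 9: wait(T2) -> count=1 queue=[] holders={T2}
Step 10: wait(T1) -> count=0 queue=[] holders={T1,T2}
Step 11: signal(T1) -> count=1 queue=[] holders={T2}
Step 12: signal(T2) -> count=2 queue=[] holders={none}
Step 13: wait(T1) -> count=1 queue=[] holders={T1}
Final holders: {T1} -> 1 thread(s)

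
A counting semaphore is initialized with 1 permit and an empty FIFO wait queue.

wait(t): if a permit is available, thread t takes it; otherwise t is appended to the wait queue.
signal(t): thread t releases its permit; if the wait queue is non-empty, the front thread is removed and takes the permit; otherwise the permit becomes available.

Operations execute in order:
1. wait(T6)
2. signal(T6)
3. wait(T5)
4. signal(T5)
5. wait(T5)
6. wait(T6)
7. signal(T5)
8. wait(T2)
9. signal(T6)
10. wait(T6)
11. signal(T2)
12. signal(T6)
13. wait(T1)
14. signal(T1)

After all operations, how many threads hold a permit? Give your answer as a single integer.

Step 1: wait(T6) -> count=0 queue=[] holders={T6}
Step 2: signal(T6) -> count=1 queue=[] holders={none}
Step 3: wait(T5) -> count=0 queue=[] holders={T5}
Step 4: signal(T5) -> count=1 queue=[] holders={none}
Step 5: wait(T5) -> count=0 queue=[] holders={T5}
Step 6: wait(T6) -> count=0 queue=[T6] holders={T5}
Step 7: signal(T5) -> count=0 queue=[] holders={T6}
Step 8: wait(T2) -> count=0 queue=[T2] holders={T6}
Step 9: signal(T6) -> count=0 queue=[] holders={T2}
Step 10: wait(T6) -> count=0 queue=[T6] holders={T2}
Step 11: signal(T2) -> count=0 queue=[] holders={T6}
Step 12: signal(T6) -> count=1 queue=[] holders={none}
Step 13: wait(T1) -> count=0 queue=[] holders={T1}
Step 14: signal(T1) -> count=1 queue=[] holders={none}
Final holders: {none} -> 0 thread(s)

Answer: 0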